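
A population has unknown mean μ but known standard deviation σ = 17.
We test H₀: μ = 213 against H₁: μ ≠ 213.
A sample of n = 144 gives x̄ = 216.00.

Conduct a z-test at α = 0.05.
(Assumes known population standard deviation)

Answer: z = 2.1176, reject H₀

Derivation:
Standard error: SE = σ/√n = 17/√144 = 1.4167
z-statistic: z = (x̄ - μ₀)/SE = (216.00 - 213)/1.4167 = 2.1176
Critical value: ±1.960
p-value = 0.0342
Decision: reject H₀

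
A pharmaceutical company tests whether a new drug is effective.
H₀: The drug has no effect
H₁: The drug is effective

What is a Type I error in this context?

Answer: Concluding the drug is effective when it actually has no effect

Derivation:
Type I error (α): Rejecting H₀ when H₀ is true
Type II error (β): Failing to reject H₀ when H₁ is true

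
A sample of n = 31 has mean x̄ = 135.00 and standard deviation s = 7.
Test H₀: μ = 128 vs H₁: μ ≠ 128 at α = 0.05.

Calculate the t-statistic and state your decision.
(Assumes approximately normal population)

df = n - 1 = 30
SE = s/√n = 7/√31 = 1.2572
t = (x̄ - μ₀)/SE = (135.00 - 128)/1.2572 = 5.5679
Critical value: t_{0.025,30} = ±2.042
p-value < 0.0001
Decision: reject H₀

Answer: t = 5.5679, reject H₀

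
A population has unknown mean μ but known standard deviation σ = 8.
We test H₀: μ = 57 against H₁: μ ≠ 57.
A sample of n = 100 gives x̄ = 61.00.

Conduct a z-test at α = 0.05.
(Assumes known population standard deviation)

Answer: z = 5.0000, reject H₀

Derivation:
Standard error: SE = σ/√n = 8/√100 = 0.8000
z-statistic: z = (x̄ - μ₀)/SE = (61.00 - 57)/0.8000 = 5.0000
Critical value: ±1.960
p-value < 0.0001
Decision: reject H₀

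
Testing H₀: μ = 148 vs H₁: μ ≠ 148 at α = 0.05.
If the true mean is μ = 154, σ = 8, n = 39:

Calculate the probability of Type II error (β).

Answer: β ≈ 0.0032

Derivation:
SE = σ/√n = 8/√39 = 1.2810
Critical values: μ₀ ± z_0.025×SE = 148 ± 1.960×1.2810
Acceptance region: (145.4892, 150.5108)
Under H₁ (μ = 154): z_high = (150.5108 - 154)/1.2810 = -2.7238, z_low = (145.4892 - 154)/1.2810 = -6.6439
β = P(not reject | H₁) = Φ(-2.7238) - Φ(-6.6439) ≈ 0.0032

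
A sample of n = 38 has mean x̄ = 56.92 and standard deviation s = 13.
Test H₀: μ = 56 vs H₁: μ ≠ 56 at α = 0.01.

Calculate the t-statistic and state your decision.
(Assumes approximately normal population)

Answer: t = 0.4362, fail to reject H₀

Derivation:
df = n - 1 = 37
SE = s/√n = 13/√38 = 2.1089
t = (x̄ - μ₀)/SE = (56.92 - 56)/2.1089 = 0.4362
Critical value: t_{0.005,37} = ±2.715
p-value ≈ 0.6652
Decision: fail to reject H₀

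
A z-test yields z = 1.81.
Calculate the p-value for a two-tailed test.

Answer: p-value ≈ 0.0703

Derivation:
For z = 1.81:
p = 2×P(Z > |1.81|) = 2×(1 - Φ(1.81)) = 0.0703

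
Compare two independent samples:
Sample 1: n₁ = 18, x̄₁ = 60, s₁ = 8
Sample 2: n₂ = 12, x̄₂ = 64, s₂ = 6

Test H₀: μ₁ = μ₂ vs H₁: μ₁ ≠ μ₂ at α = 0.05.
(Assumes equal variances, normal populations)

Answer: t = -1.4743, fail to reject H₀

Derivation:
Pooled variance: s²_p = [17×8² + 11×6²]/(28) = 53.0000
s_p = 7.2801
SE = s_p×√(1/n₁ + 1/n₂) = 7.2801×√(1/18 + 1/12) = 2.7131
t = (x̄₁ - x̄₂)/SE = (60 - 64)/2.7131 = -1.4743
df = 28, t-critical = ±2.048
Decision: fail to reject H₀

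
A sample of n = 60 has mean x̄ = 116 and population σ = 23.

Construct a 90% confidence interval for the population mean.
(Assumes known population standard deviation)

Answer: (111.1155, 120.8845)

Derivation:
Confidence level: 90%, α = 0.1
z_0.05 = 1.645
SE = σ/√n = 23/√60 = 2.9693
Margin of error = 1.645 × 2.9693 = 4.8845
CI: x̄ ± margin = 116 ± 4.8845
CI: (111.1155, 120.8845)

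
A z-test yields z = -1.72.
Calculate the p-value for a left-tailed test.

For z = -1.72:
p = P(Z < -1.72) = Φ(-1.72) = 0.0427

Answer: p-value ≈ 0.0427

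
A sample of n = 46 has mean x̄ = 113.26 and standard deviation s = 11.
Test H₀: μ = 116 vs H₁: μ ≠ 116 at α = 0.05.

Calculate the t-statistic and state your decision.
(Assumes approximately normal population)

Answer: t = -1.6894, fail to reject H₀

Derivation:
df = n - 1 = 45
SE = s/√n = 11/√46 = 1.6219
t = (x̄ - μ₀)/SE = (113.26 - 116)/1.6219 = -1.6894
Critical value: t_{0.025,45} = ±2.014
p-value ≈ 0.0981
Decision: fail to reject H₀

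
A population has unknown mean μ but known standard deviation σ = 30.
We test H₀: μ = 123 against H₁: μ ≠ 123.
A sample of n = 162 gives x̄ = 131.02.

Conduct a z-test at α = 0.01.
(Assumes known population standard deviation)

Standard error: SE = σ/√n = 30/√162 = 2.3570
z-statistic: z = (x̄ - μ₀)/SE = (131.02 - 123)/2.3570 = 3.4026
Critical value: ±2.576
p-value = 0.0007
Decision: reject H₀

Answer: z = 3.4026, reject H₀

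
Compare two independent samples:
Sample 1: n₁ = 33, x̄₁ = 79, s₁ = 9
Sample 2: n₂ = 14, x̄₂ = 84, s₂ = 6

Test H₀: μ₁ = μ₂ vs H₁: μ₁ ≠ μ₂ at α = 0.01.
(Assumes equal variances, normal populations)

Answer: t = -1.9010, fail to reject H₀

Derivation:
Pooled variance: s²_p = [32×9² + 13×6²]/(45) = 68.0000
s_p = 8.2462
SE = s_p×√(1/n₁ + 1/n₂) = 8.2462×√(1/33 + 1/14) = 2.6302
t = (x̄₁ - x̄₂)/SE = (79 - 84)/2.6302 = -1.9010
df = 45, t-critical = ±2.690
Decision: fail to reject H₀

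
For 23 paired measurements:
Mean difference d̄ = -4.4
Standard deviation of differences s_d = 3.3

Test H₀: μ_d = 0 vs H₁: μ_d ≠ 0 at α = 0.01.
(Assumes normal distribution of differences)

Answer: t = -6.3944, reject H₀

Derivation:
df = n - 1 = 22
SE = s_d/√n = 3.3/√23 = 0.6881
t = d̄/SE = -4.4/0.6881 = -6.3944
Critical value: t_{0.005,22} = ±2.819
p-value < 0.0001
Decision: reject H₀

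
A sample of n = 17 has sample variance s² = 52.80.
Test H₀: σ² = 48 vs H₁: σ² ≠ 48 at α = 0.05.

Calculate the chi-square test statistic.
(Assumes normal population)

Answer: χ² = 17.6000, fail to reject H₀

Derivation:
df = n - 1 = 16
χ² = (n-1)s²/σ₀² = 16×52.80/48 = 17.6000
Critical values: χ²_{0.975,16} = 6.908, χ²_{0.025,16} = 28.845
Rejection region: χ² < 6.908 or χ² > 28.845
Decision: fail to reject H₀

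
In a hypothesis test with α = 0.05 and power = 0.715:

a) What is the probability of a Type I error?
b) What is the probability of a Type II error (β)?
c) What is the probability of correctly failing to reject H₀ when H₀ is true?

Answer: a) 0.05, b) 0.285, c) 0.95

Derivation:
a) Type I error probability = α = 0.05
b) Power = P(reject H₀ | H₁ true) = 1 - β = 0.715, so Type II error probability = β = 1 - Power = 0.285
c) P(fail to reject H₀ | H₀ true) = 1 - α = 0.95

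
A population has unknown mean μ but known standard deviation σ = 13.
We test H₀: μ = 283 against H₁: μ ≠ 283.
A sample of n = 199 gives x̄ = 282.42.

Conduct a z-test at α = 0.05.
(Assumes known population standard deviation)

Answer: z = -0.6294, fail to reject H₀

Derivation:
Standard error: SE = σ/√n = 13/√199 = 0.9215
z-statistic: z = (x̄ - μ₀)/SE = (282.42 - 283)/0.9215 = -0.6294
Critical value: ±1.960
p-value = 0.5291
Decision: fail to reject H₀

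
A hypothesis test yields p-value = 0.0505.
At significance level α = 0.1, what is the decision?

Compare p-value to α:
0.0505 < 0.1
Decision: reject H₀

Answer: reject H₀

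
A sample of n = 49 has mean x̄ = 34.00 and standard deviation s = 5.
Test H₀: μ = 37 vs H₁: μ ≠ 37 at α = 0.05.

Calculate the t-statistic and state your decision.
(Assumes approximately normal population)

df = n - 1 = 48
SE = s/√n = 5/√49 = 0.7143
t = (x̄ - μ₀)/SE = (34.00 - 37)/0.7143 = -4.1999
Critical value: t_{0.025,48} = ±2.011
p-value ≈ 0.0001
Decision: reject H₀

Answer: t = -4.1999, reject H₀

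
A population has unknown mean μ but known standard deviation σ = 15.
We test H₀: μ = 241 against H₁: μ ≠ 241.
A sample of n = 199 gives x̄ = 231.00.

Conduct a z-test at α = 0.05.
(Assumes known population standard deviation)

Standard error: SE = σ/√n = 15/√199 = 1.0633
z-statistic: z = (x̄ - μ₀)/SE = (231.00 - 241)/1.0633 = -9.4047
Critical value: ±1.960
p-value < 0.0001
Decision: reject H₀

Answer: z = -9.4047, reject H₀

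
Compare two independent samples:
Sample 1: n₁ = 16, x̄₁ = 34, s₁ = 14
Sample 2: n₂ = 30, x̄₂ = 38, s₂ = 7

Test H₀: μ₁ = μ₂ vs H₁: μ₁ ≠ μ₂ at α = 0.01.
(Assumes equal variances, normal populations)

Pooled variance: s²_p = [15×14² + 29×7²]/(44) = 99.1136
s_p = 9.9556
SE = s_p×√(1/n₁ + 1/n₂) = 9.9556×√(1/16 + 1/30) = 3.0820
t = (x̄₁ - x̄₂)/SE = (34 - 38)/3.0820 = -1.2979
df = 44, t-critical = ±2.692
Decision: fail to reject H₀

Answer: t = -1.2979, fail to reject H₀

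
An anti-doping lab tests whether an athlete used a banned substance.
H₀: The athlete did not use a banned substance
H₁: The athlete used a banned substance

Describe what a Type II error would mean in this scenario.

Answer: Failing to detect doping in an athlete who used a banned substance

Derivation:
Type I error: rejecting H₀ when it is actually true (false positive).
Type II error: failing to reject H₀ when H₁ is actually true (false negative).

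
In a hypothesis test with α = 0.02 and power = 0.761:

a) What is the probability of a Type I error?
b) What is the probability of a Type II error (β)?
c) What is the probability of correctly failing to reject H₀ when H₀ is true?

Answer: a) 0.02, b) 0.239, c) 0.98

Derivation:
a) Type I error probability = α = 0.02
b) Power = P(reject H₀ | H₁ true) = 1 - β = 0.761, so Type II error probability = β = 1 - Power = 0.239
c) P(fail to reject H₀ | H₀ true) = 1 - α = 0.98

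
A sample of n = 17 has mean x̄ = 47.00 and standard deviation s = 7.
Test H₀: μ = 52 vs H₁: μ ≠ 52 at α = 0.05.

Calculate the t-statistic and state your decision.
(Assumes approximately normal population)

Answer: t = -2.9452, reject H₀

Derivation:
df = n - 1 = 16
SE = s/√n = 7/√17 = 1.6977
t = (x̄ - μ₀)/SE = (47.00 - 52)/1.6977 = -2.9452
Critical value: t_{0.025,16} = ±2.120
p-value ≈ 0.0095
Decision: reject H₀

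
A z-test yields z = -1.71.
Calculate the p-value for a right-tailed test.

For z = -1.71:
p = P(Z > -1.71) = 1 - Φ(-1.71) = 0.9564

Answer: p-value ≈ 0.9564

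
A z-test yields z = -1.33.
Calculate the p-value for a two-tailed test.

For z = -1.33:
p = 2×P(Z > |-1.33|) = 2×(1 - Φ(1.33)) = 0.1835

Answer: p-value ≈ 0.1835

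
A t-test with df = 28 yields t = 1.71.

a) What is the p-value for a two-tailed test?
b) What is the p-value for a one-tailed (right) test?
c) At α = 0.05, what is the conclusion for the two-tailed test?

Answer: a) 0.0983, b) 0.0492, c) fail to reject H₀

Derivation:
Using t-distribution with df = 28:
a) Two-tailed: p = 2×P(T > 1.71) = 0.0983
b) One-tailed: p = P(T > 1.71) = 0.0492
c) 0.0983 ≥ 0.05, fail to reject H₀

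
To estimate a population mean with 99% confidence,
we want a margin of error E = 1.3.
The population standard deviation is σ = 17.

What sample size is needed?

z_0.005 = 2.576
n = (z×σ/E)² = (2.576×17/1.3)²
n = 1134.7570
Round up: n = 1135

Answer: n = 1135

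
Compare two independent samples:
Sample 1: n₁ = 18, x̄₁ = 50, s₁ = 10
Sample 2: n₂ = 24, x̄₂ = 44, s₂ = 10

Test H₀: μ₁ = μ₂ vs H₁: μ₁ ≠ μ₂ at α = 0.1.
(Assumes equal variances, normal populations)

Pooled variance: s²_p = [17×10² + 23×10²]/(40) = 100.0000
s_p = 10.0000
SE = s_p×√(1/n₁ + 1/n₂) = 10.0000×√(1/18 + 1/24) = 3.1180
t = (x̄₁ - x̄₂)/SE = (50 - 44)/3.1180 = 1.9243
df = 40, t-critical = ±1.684
Decision: reject H₀

Answer: t = 1.9243, reject H₀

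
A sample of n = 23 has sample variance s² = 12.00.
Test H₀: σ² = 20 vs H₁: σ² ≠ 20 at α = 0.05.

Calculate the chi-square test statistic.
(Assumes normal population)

df = n - 1 = 22
χ² = (n-1)s²/σ₀² = 22×12.00/20 = 13.2000
Critical values: χ²_{0.975,22} = 10.982, χ²_{0.025,22} = 36.781
Rejection region: χ² < 10.982 or χ² > 36.781
Decision: fail to reject H₀

Answer: χ² = 13.2000, fail to reject H₀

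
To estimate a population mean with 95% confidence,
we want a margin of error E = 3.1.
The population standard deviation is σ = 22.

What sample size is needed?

z_0.025 = 1.960
n = (z×σ/E)² = (1.960×22/3.1)²
n = 193.4791
Round up: n = 194

Answer: n = 194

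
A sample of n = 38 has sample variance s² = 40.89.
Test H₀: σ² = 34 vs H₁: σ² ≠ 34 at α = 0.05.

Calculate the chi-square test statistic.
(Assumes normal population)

df = n - 1 = 37
χ² = (n-1)s²/σ₀² = 37×40.89/34 = 44.4979
Critical values: χ²_{0.975,37} = 22.106, χ²_{0.025,37} = 55.668
Rejection region: χ² < 22.106 or χ² > 55.668
Decision: fail to reject H₀

Answer: χ² = 44.4979, fail to reject H₀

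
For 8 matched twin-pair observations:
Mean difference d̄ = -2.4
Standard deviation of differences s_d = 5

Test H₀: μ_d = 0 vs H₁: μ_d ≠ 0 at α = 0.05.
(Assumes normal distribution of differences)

df = n - 1 = 7
SE = s_d/√n = 5/√8 = 1.7678
t = d̄/SE = -2.4/1.7678 = -1.3576
Critical value: t_{0.025,7} = ±2.365
p-value ≈ 0.2167
Decision: fail to reject H₀

Answer: t = -1.3576, fail to reject H₀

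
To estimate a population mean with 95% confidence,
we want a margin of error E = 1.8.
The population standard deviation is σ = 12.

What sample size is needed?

Answer: n = 171

Derivation:
z_0.025 = 1.960
n = (z×σ/E)² = (1.960×12/1.8)²
n = 170.7378
Round up: n = 171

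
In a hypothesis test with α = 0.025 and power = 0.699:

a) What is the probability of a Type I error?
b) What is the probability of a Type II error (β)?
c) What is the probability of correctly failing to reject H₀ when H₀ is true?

Answer: a) 0.025, b) 0.301, c) 0.975

Derivation:
a) Type I error probability = α = 0.025
b) Power = P(reject H₀ | H₁ true) = 1 - β = 0.699, so Type II error probability = β = 1 - Power = 0.301
c) P(fail to reject H₀ | H₀ true) = 1 - α = 0.975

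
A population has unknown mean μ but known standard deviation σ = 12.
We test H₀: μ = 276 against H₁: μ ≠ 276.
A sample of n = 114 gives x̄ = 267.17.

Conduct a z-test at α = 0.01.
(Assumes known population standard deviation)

Answer: z = -7.8566, reject H₀

Derivation:
Standard error: SE = σ/√n = 12/√114 = 1.1239
z-statistic: z = (x̄ - μ₀)/SE = (267.17 - 276)/1.1239 = -7.8566
Critical value: ±2.576
p-value < 0.0001
Decision: reject H₀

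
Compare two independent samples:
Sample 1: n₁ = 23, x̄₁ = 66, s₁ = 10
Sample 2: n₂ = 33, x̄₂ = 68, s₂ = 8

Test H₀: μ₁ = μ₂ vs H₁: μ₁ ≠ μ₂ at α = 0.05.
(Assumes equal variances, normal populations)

Answer: t = -0.8302, fail to reject H₀

Derivation:
Pooled variance: s²_p = [22×10² + 32×8²]/(54) = 78.6667
s_p = 8.8694
SE = s_p×√(1/n₁ + 1/n₂) = 8.8694×√(1/23 + 1/33) = 2.4092
t = (x̄₁ - x̄₂)/SE = (66 - 68)/2.4092 = -0.8302
df = 54, t-critical = ±2.005
Decision: fail to reject H₀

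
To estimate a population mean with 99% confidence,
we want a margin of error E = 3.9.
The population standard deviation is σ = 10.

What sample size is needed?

Answer: n = 44

Derivation:
z_0.005 = 2.576
n = (z×σ/E)² = (2.576×10/3.9)²
n = 43.6277
Round up: n = 44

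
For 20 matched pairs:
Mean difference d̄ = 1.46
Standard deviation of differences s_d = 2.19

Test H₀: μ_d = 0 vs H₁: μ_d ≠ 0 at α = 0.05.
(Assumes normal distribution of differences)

Answer: t = 2.9814, reject H₀

Derivation:
df = n - 1 = 19
SE = s_d/√n = 2.19/√20 = 0.4897
t = d̄/SE = 1.46/0.4897 = 2.9814
Critical value: t_{0.025,19} = ±2.093
p-value ≈ 0.0077
Decision: reject H₀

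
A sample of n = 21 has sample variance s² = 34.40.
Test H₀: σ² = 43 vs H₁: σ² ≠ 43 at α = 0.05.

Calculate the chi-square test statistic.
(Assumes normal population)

Answer: χ² = 16.0000, fail to reject H₀

Derivation:
df = n - 1 = 20
χ² = (n-1)s²/σ₀² = 20×34.40/43 = 16.0000
Critical values: χ²_{0.975,20} = 9.591, χ²_{0.025,20} = 34.170
Rejection region: χ² < 9.591 or χ² > 34.170
Decision: fail to reject H₀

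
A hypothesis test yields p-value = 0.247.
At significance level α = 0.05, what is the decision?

Compare p-value to α:
0.247 ≥ 0.05
Decision: fail to reject H₀

Answer: fail to reject H₀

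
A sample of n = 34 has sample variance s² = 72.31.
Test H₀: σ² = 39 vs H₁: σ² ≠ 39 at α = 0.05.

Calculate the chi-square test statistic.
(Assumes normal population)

df = n - 1 = 33
χ² = (n-1)s²/σ₀² = 33×72.31/39 = 61.1854
Critical values: χ²_{0.975,33} = 19.047, χ²_{0.025,33} = 50.725
Rejection region: χ² < 19.047 or χ² > 50.725
Decision: reject H₀

Answer: χ² = 61.1854, reject H₀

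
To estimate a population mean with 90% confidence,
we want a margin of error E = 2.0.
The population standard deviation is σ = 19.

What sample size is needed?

Answer: n = 245

Derivation:
z_0.05 = 1.645
n = (z×σ/E)² = (1.645×19/2.0)²
n = 244.2188
Round up: n = 245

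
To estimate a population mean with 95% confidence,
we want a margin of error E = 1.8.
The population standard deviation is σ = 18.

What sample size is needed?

z_0.025 = 1.960
n = (z×σ/E)² = (1.960×18/1.8)²
n = 384.1600
Round up: n = 385

Answer: n = 385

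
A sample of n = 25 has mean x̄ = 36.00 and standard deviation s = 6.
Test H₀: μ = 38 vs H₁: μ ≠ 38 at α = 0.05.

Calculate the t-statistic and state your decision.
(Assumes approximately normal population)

Answer: t = -1.6667, fail to reject H₀

Derivation:
df = n - 1 = 24
SE = s/√n = 6/√25 = 1.2000
t = (x̄ - μ₀)/SE = (36.00 - 38)/1.2000 = -1.6667
Critical value: t_{0.025,24} = ±2.064
p-value ≈ 0.1086
Decision: fail to reject H₀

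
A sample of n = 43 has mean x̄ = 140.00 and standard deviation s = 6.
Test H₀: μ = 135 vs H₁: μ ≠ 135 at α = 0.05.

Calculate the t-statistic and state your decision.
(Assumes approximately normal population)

df = n - 1 = 42
SE = s/√n = 6/√43 = 0.9150
t = (x̄ - μ₀)/SE = (140.00 - 135)/0.9150 = 5.4645
Critical value: t_{0.025,42} = ±2.018
p-value < 0.0001
Decision: reject H₀

Answer: t = 5.4645, reject H₀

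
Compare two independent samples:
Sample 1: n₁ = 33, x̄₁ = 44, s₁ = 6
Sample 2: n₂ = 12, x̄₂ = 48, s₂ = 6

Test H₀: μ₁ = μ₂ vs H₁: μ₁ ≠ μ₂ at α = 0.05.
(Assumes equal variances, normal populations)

Pooled variance: s²_p = [32×6² + 11×6²]/(43) = 36.0000
s_p = 6.0000
SE = s_p×√(1/n₁ + 1/n₂) = 6.0000×√(1/33 + 1/12) = 2.0226
t = (x̄₁ - x̄₂)/SE = (44 - 48)/2.0226 = -1.9777
df = 43, t-critical = ±2.017
Decision: fail to reject H₀

Answer: t = -1.9777, fail to reject H₀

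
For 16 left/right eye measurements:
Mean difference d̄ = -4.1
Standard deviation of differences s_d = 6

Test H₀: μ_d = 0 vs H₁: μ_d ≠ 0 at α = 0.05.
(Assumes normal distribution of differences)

Answer: t = -2.7333, reject H₀

Derivation:
df = n - 1 = 15
SE = s_d/√n = 6/√16 = 1.5000
t = d̄/SE = -4.1/1.5000 = -2.7333
Critical value: t_{0.025,15} = ±2.131
p-value ≈ 0.0154
Decision: reject H₀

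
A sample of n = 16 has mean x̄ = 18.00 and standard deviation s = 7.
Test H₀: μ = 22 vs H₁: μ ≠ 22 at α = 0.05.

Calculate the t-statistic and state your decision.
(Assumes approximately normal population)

Answer: t = -2.2857, reject H₀

Derivation:
df = n - 1 = 15
SE = s/√n = 7/√16 = 1.7500
t = (x̄ - μ₀)/SE = (18.00 - 22)/1.7500 = -2.2857
Critical value: t_{0.025,15} = ±2.131
p-value ≈ 0.0372
Decision: reject H₀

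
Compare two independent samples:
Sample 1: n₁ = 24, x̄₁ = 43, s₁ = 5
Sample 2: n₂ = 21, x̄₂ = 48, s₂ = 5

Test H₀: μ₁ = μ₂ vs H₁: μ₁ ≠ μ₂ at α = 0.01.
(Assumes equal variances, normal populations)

Answer: t = -3.3467, reject H₀

Derivation:
Pooled variance: s²_p = [23×5² + 20×5²]/(43) = 25.0000
s_p = 5.0000
SE = s_p×√(1/n₁ + 1/n₂) = 5.0000×√(1/24 + 1/21) = 1.4940
t = (x̄₁ - x̄₂)/SE = (43 - 48)/1.4940 = -3.3467
df = 43, t-critical = ±2.695
Decision: reject H₀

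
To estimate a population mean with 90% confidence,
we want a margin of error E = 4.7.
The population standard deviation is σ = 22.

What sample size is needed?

Answer: n = 60

Derivation:
z_0.05 = 1.645
n = (z×σ/E)² = (1.645×22/4.7)²
n = 59.2900
Round up: n = 60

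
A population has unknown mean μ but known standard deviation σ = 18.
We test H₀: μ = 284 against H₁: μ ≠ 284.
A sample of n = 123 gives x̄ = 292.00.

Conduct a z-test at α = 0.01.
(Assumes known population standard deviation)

Answer: z = 4.9291, reject H₀

Derivation:
Standard error: SE = σ/√n = 18/√123 = 1.6230
z-statistic: z = (x̄ - μ₀)/SE = (292.00 - 284)/1.6230 = 4.9291
Critical value: ±2.576
p-value < 0.0001
Decision: reject H₀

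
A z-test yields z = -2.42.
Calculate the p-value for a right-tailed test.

Answer: p-value ≈ 0.9922

Derivation:
For z = -2.42:
p = P(Z > -2.42) = 1 - Φ(-2.42) = 0.9922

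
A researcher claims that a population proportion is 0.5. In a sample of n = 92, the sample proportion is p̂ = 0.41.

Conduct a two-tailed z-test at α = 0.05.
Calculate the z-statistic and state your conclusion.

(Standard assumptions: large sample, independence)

H₀: p = 0.5, H₁: p ≠ 0.5
Standard error: SE = √(p₀(1-p₀)/n) = √(0.5×0.5/92) = 0.052129
z-statistic: z = (p̂ - p₀)/SE = (0.41 - 0.5)/0.052129 = -1.7265
Critical value: z_0.025 = ±1.960
p-value = 0.0843
Decision: fail to reject H₀ at α = 0.05

Answer: z = -1.7265, fail to reject H₀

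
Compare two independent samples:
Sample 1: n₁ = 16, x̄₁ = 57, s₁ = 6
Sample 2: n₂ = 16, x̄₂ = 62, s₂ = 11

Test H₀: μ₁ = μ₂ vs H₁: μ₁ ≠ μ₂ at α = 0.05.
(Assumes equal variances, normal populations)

Answer: t = -1.5962, fail to reject H₀

Derivation:
Pooled variance: s²_p = [15×6² + 15×11²]/(30) = 78.5000
s_p = 8.8600
SE = s_p×√(1/n₁ + 1/n₂) = 8.8600×√(1/16 + 1/16) = 3.1325
t = (x̄₁ - x̄₂)/SE = (57 - 62)/3.1325 = -1.5962
df = 30, t-critical = ±2.042
Decision: fail to reject H₀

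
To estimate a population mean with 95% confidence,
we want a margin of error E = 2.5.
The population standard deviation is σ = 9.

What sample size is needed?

Answer: n = 50

Derivation:
z_0.025 = 1.960
n = (z×σ/E)² = (1.960×9/2.5)²
n = 49.7871
Round up: n = 50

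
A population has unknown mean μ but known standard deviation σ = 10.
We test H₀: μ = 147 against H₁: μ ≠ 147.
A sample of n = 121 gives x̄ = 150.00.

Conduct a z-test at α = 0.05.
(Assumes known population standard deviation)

Answer: z = 3.3000, reject H₀

Derivation:
Standard error: SE = σ/√n = 10/√121 = 0.9091
z-statistic: z = (x̄ - μ₀)/SE = (150.00 - 147)/0.9091 = 3.3000
Critical value: ±1.960
p-value = 0.0010
Decision: reject H₀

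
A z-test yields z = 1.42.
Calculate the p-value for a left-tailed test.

For z = 1.42:
p = P(Z < 1.42) = Φ(1.42) = 0.9222

Answer: p-value ≈ 0.9222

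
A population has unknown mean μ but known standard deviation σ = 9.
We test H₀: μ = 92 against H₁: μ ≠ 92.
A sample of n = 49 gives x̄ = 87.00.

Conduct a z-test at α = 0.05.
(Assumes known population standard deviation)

Answer: z = -3.8889, reject H₀

Derivation:
Standard error: SE = σ/√n = 9/√49 = 1.2857
z-statistic: z = (x̄ - μ₀)/SE = (87.00 - 92)/1.2857 = -3.8889
Critical value: ±1.960
p-value = 0.0001
Decision: reject H₀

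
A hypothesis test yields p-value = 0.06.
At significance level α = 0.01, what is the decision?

Compare p-value to α:
0.06 ≥ 0.01
Decision: fail to reject H₀

Answer: fail to reject H₀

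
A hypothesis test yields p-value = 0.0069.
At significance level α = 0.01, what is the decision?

Compare p-value to α:
0.0069 < 0.01
Decision: reject H₀

Answer: reject H₀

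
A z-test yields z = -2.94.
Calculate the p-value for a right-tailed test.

Answer: p-value ≈ 0.9984

Derivation:
For z = -2.94:
p = P(Z > -2.94) = 1 - Φ(-2.94) = 0.9984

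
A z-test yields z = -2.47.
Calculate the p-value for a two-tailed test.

Answer: p-value ≈ 0.0135

Derivation:
For z = -2.47:
p = 2×P(Z > |-2.47|) = 2×(1 - Φ(2.47)) = 0.0135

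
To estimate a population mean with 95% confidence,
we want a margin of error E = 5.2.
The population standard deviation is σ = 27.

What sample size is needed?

Answer: n = 104

Derivation:
z_0.025 = 1.960
n = (z×σ/E)² = (1.960×27/5.2)²
n = 103.5698
Round up: n = 104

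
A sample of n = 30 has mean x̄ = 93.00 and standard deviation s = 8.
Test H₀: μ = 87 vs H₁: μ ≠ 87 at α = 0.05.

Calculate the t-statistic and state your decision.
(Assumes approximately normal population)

Answer: t = 4.1079, reject H₀

Derivation:
df = n - 1 = 29
SE = s/√n = 8/√30 = 1.4606
t = (x̄ - μ₀)/SE = (93.00 - 87)/1.4606 = 4.1079
Critical value: t_{0.025,29} = ±2.045
p-value ≈ 0.0003
Decision: reject H₀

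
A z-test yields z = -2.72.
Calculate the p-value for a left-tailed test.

For z = -2.72:
p = P(Z < -2.72) = Φ(-2.72) = 0.0033

Answer: p-value ≈ 0.0033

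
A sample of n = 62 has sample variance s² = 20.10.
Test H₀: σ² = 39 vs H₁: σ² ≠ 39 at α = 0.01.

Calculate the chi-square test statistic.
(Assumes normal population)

df = n - 1 = 61
χ² = (n-1)s²/σ₀² = 61×20.10/39 = 31.4385
Critical values: χ²_{0.995,61} = 36.301, χ²_{0.005,61} = 93.186
Rejection region: χ² < 36.301 or χ² > 93.186
Decision: reject H₀

Answer: χ² = 31.4385, reject H₀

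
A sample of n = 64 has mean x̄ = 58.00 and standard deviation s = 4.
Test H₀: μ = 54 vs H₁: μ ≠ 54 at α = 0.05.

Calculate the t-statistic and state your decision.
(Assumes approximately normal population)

df = n - 1 = 63
SE = s/√n = 4/√64 = 0.5000
t = (x̄ - μ₀)/SE = (58.00 - 54)/0.5000 = 8.0000
Critical value: t_{0.025,63} = ±1.998
p-value < 0.0001
Decision: reject H₀

Answer: t = 8.0000, reject H₀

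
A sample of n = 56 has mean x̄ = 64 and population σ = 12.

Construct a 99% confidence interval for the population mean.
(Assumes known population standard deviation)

Answer: (59.8691, 68.1309)

Derivation:
Confidence level: 99%, α = 0.01
z_0.005 = 2.576
SE = σ/√n = 12/√56 = 1.6036
Margin of error = 2.576 × 1.6036 = 4.1309
CI: x̄ ± margin = 64 ± 4.1309
CI: (59.8691, 68.1309)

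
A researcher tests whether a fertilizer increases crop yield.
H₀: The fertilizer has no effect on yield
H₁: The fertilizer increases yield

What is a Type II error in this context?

Answer: Failing to recommend an effective fertilizer

Derivation:
Type I error: rejecting H₀ when it is actually true (false positive).
Type II error: failing to reject H₀ when H₁ is actually true (false negative).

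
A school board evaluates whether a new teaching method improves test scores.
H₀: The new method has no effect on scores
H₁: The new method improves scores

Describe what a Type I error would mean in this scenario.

Answer: Concluding the new method improves scores when it actually doesn't

Derivation:
Type I error: rejecting H₀ when it is actually true (false positive).
Type II error: failing to reject H₀ when H₁ is actually true (false negative).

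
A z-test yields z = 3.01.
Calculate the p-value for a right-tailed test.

Answer: p-value ≈ 0.0013

Derivation:
For z = 3.01:
p = P(Z > 3.01) = 1 - Φ(3.01) = 0.0013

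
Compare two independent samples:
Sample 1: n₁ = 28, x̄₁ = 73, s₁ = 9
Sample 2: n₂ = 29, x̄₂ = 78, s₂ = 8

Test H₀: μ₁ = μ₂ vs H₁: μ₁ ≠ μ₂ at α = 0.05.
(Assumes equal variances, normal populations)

Answer: t = -2.2188, reject H₀

Derivation:
Pooled variance: s²_p = [27×9² + 28×8²]/(55) = 72.3455
s_p = 8.5056
SE = s_p×√(1/n₁ + 1/n₂) = 8.5056×√(1/28 + 1/29) = 2.2535
t = (x̄₁ - x̄₂)/SE = (73 - 78)/2.2535 = -2.2188
df = 55, t-critical = ±2.004
Decision: reject H₀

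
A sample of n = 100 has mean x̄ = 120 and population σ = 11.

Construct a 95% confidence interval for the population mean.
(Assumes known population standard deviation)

Confidence level: 95%, α = 0.05
z_0.025 = 1.960
SE = σ/√n = 11/√100 = 1.1000
Margin of error = 1.960 × 1.1000 = 2.1560
CI: x̄ ± margin = 120 ± 2.1560
CI: (117.8440, 122.1560)

Answer: (117.8440, 122.1560)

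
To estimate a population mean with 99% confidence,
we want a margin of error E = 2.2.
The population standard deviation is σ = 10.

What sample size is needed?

z_0.005 = 2.576
n = (z×σ/E)² = (2.576×10/2.2)²
n = 137.1028
Round up: n = 138

Answer: n = 138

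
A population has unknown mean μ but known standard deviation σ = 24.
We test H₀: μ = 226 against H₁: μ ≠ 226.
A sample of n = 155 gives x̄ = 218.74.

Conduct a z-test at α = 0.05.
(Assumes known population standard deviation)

Standard error: SE = σ/√n = 24/√155 = 1.9277
z-statistic: z = (x̄ - μ₀)/SE = (218.74 - 226)/1.9277 = -3.7661
Critical value: ±1.960
p-value = 0.0002
Decision: reject H₀

Answer: z = -3.7661, reject H₀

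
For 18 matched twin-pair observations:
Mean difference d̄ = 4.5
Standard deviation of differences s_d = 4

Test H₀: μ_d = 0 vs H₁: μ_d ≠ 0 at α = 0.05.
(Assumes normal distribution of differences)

df = n - 1 = 17
SE = s_d/√n = 4/√18 = 0.9428
t = d̄/SE = 4.5/0.9428 = 4.7730
Critical value: t_{0.025,17} = ±2.110
p-value ≈ 0.0002
Decision: reject H₀

Answer: t = 4.7730, reject H₀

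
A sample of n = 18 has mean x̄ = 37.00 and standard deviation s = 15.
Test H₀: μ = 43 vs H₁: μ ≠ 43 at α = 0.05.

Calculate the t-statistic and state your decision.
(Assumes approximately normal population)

df = n - 1 = 17
SE = s/√n = 15/√18 = 3.5355
t = (x̄ - μ₀)/SE = (37.00 - 43)/3.5355 = -1.6971
Critical value: t_{0.025,17} = ±2.110
p-value ≈ 0.1079
Decision: fail to reject H₀

Answer: t = -1.6971, fail to reject H₀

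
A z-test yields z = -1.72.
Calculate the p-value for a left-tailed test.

Answer: p-value ≈ 0.0427

Derivation:
For z = -1.72:
p = P(Z < -1.72) = Φ(-1.72) = 0.0427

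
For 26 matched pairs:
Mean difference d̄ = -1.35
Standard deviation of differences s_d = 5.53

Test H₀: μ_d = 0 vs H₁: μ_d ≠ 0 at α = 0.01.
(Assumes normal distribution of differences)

Answer: t = -1.2448, fail to reject H₀

Derivation:
df = n - 1 = 25
SE = s_d/√n = 5.53/√26 = 1.0845
t = d̄/SE = -1.35/1.0845 = -1.2448
Critical value: t_{0.005,25} = ±2.787
p-value ≈ 0.2247
Decision: fail to reject H₀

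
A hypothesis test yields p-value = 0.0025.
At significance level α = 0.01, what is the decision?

Compare p-value to α:
0.0025 < 0.01
Decision: reject H₀

Answer: reject H₀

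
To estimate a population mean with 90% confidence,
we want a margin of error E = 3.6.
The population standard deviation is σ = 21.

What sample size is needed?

z_0.05 = 1.645
n = (z×σ/E)² = (1.645×21/3.6)²
n = 92.0800
Round up: n = 93

Answer: n = 93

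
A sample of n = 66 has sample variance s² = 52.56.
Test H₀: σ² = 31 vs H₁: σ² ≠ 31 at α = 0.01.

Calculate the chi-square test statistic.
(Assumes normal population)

Answer: χ² = 110.2065, reject H₀

Derivation:
df = n - 1 = 65
χ² = (n-1)s²/σ₀² = 65×52.56/31 = 110.2065
Critical values: χ²_{0.995,65} = 39.383, χ²_{0.005,65} = 98.105
Rejection region: χ² < 39.383 or χ² > 98.105
Decision: reject H₀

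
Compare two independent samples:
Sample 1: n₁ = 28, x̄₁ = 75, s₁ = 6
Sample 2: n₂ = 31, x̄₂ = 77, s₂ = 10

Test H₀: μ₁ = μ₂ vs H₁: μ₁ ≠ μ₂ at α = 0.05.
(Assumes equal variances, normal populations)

Pooled variance: s²_p = [27×6² + 30×10²]/(57) = 69.6842
s_p = 8.3477
SE = s_p×√(1/n₁ + 1/n₂) = 8.3477×√(1/28 + 1/31) = 2.1764
t = (x̄₁ - x̄₂)/SE = (75 - 77)/2.1764 = -0.9189
df = 57, t-critical = ±2.002
Decision: fail to reject H₀

Answer: t = -0.9189, fail to reject H₀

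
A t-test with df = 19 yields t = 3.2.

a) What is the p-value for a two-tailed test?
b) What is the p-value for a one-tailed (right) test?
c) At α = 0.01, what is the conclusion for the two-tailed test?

Using t-distribution with df = 19:
a) Two-tailed: p = 2×P(T > 3.2) = 0.0047
b) One-tailed: p = P(T > 3.2) = 0.0024
c) 0.0047 < 0.01, reject H₀

Answer: a) 0.0047, b) 0.0024, c) reject H₀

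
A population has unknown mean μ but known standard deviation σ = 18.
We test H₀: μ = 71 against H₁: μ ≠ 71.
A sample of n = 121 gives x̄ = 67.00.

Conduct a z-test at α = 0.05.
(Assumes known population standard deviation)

Standard error: SE = σ/√n = 18/√121 = 1.6364
z-statistic: z = (x̄ - μ₀)/SE = (67.00 - 71)/1.6364 = -2.4444
Critical value: ±1.960
p-value = 0.0145
Decision: reject H₀

Answer: z = -2.4444, reject H₀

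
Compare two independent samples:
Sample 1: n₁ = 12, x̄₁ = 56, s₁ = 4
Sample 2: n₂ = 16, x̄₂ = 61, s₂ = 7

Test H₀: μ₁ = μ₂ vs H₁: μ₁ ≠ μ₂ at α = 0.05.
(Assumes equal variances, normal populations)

Pooled variance: s²_p = [11×4² + 15×7²]/(26) = 35.0385
s_p = 5.9193
SE = s_p×√(1/n₁ + 1/n₂) = 5.9193×√(1/12 + 1/16) = 2.2605
t = (x̄₁ - x̄₂)/SE = (56 - 61)/2.2605 = -2.2119
df = 26, t-critical = ±2.056
Decision: reject H₀

Answer: t = -2.2119, reject H₀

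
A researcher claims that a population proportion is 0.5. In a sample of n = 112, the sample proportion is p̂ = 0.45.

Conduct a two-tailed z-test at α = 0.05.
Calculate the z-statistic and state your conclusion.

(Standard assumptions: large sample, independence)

Answer: z = -1.0583, fail to reject H₀

Derivation:
H₀: p = 0.5, H₁: p ≠ 0.5
Standard error: SE = √(p₀(1-p₀)/n) = √(0.5×0.5/112) = 0.047246
z-statistic: z = (p̂ - p₀)/SE = (0.45 - 0.5)/0.047246 = -1.0583
Critical value: z_0.025 = ±1.960
p-value = 0.2899
Decision: fail to reject H₀ at α = 0.05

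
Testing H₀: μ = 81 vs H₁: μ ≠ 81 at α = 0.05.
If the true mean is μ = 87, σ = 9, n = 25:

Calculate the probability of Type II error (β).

SE = σ/√n = 9/√25 = 1.8000
Critical values: μ₀ ± z_0.025×SE = 81 ± 1.960×1.8000
Acceptance region: (77.4720, 84.5280)
Under H₁ (μ = 87): z_high = (84.5280 - 87)/1.8000 = -1.3733, z_low = (77.4720 - 87)/1.8000 = -5.2933
β = P(not reject | H₁) = Φ(-1.3733) - Φ(-5.2933) ≈ 0.0848

Answer: β ≈ 0.0848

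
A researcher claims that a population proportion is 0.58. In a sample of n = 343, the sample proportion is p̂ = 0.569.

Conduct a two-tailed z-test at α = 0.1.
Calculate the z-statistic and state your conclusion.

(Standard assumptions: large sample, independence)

H₀: p = 0.58, H₁: p ≠ 0.58
Standard error: SE = √(p₀(1-p₀)/n) = √(0.58×0.42/343) = 0.026650
z-statistic: z = (p̂ - p₀)/SE = (0.569 - 0.58)/0.026650 = -0.4128
Critical value: z_0.05 = ±1.645
p-value = 0.6798
Decision: fail to reject H₀ at α = 0.1

Answer: z = -0.4128, fail to reject H₀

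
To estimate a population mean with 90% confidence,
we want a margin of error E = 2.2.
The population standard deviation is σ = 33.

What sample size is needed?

Answer: n = 609

Derivation:
z_0.05 = 1.645
n = (z×σ/E)² = (1.645×33/2.2)²
n = 608.8556
Round up: n = 609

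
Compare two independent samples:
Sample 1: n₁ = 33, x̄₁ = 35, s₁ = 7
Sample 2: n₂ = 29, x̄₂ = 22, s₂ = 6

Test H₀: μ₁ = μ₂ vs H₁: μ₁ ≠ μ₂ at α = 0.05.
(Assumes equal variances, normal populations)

Answer: t = 7.7947, reject H₀

Derivation:
Pooled variance: s²_p = [32×7² + 28×6²]/(60) = 42.9333
s_p = 6.5524
SE = s_p×√(1/n₁ + 1/n₂) = 6.5524×√(1/33 + 1/29) = 1.6678
t = (x̄₁ - x̄₂)/SE = (35 - 22)/1.6678 = 7.7947
df = 60, t-critical = ±2.000
Decision: reject H₀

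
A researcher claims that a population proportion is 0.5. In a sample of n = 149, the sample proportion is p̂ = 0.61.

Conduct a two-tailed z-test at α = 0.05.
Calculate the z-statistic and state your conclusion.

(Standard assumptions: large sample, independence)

Answer: z = 2.6854, reject H₀

Derivation:
H₀: p = 0.5, H₁: p ≠ 0.5
Standard error: SE = √(p₀(1-p₀)/n) = √(0.5×0.5/149) = 0.040962
z-statistic: z = (p̂ - p₀)/SE = (0.61 - 0.5)/0.040962 = 2.6854
Critical value: z_0.025 = ±1.960
p-value = 0.0072
Decision: reject H₀ at α = 0.05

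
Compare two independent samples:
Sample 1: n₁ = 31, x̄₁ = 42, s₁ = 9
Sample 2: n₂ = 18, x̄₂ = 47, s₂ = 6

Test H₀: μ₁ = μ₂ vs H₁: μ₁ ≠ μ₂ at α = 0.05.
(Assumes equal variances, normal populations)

Answer: t = -2.0973, reject H₀

Derivation:
Pooled variance: s²_p = [30×9² + 17×6²]/(47) = 64.7234
s_p = 8.0451
SE = s_p×√(1/n₁ + 1/n₂) = 8.0451×√(1/31 + 1/18) = 2.3840
t = (x̄₁ - x̄₂)/SE = (42 - 47)/2.3840 = -2.0973
df = 47, t-critical = ±2.012
Decision: reject H₀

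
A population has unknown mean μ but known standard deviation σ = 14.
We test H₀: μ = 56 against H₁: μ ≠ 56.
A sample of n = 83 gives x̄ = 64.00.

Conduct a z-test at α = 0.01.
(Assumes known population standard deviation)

Standard error: SE = σ/√n = 14/√83 = 1.5367
z-statistic: z = (x̄ - μ₀)/SE = (64.00 - 56)/1.5367 = 5.2060
Critical value: ±2.576
p-value < 0.0001
Decision: reject H₀

Answer: z = 5.2060, reject H₀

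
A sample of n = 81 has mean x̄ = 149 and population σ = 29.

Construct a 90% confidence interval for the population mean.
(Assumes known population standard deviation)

Confidence level: 90%, α = 0.1
z_0.05 = 1.645
SE = σ/√n = 29/√81 = 3.2222
Margin of error = 1.645 × 3.2222 = 5.3005
CI: x̄ ± margin = 149 ± 5.3005
CI: (143.6995, 154.3005)

Answer: (143.6995, 154.3005)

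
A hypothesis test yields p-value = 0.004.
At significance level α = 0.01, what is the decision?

Answer: reject H₀

Derivation:
Compare p-value to α:
0.004 < 0.01
Decision: reject H₀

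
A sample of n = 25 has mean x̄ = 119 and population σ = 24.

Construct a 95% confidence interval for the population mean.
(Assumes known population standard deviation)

Answer: (109.5920, 128.4080)

Derivation:
Confidence level: 95%, α = 0.05
z_0.025 = 1.960
SE = σ/√n = 24/√25 = 4.8000
Margin of error = 1.960 × 4.8000 = 9.4080
CI: x̄ ± margin = 119 ± 9.4080
CI: (109.5920, 128.4080)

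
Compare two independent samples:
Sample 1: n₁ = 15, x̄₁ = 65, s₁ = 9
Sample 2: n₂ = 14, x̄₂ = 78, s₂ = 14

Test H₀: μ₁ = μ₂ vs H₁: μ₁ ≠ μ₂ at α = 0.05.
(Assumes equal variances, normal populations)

Pooled variance: s²_p = [14×9² + 13×14²]/(27) = 136.3704
s_p = 11.6778
SE = s_p×√(1/n₁ + 1/n₂) = 11.6778×√(1/15 + 1/14) = 4.3396
t = (x̄₁ - x̄₂)/SE = (65 - 78)/4.3396 = -2.9957
df = 27, t-critical = ±2.052
Decision: reject H₀

Answer: t = -2.9957, reject H₀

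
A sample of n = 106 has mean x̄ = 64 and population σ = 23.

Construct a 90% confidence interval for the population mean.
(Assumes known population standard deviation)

Confidence level: 90%, α = 0.1
z_0.05 = 1.645
SE = σ/√n = 23/√106 = 2.2340
Margin of error = 1.645 × 2.2340 = 3.6749
CI: x̄ ± margin = 64 ± 3.6749
CI: (60.3251, 67.6749)

Answer: (60.3251, 67.6749)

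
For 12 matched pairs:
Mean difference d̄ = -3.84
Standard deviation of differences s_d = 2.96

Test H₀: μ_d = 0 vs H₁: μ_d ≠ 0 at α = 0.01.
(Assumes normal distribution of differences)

df = n - 1 = 11
SE = s_d/√n = 2.96/√12 = 0.8545
t = d̄/SE = -3.84/0.8545 = -4.4939
Critical value: t_{0.005,11} = ±3.106
p-value ≈ 0.0009
Decision: reject H₀

Answer: t = -4.4939, reject H₀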